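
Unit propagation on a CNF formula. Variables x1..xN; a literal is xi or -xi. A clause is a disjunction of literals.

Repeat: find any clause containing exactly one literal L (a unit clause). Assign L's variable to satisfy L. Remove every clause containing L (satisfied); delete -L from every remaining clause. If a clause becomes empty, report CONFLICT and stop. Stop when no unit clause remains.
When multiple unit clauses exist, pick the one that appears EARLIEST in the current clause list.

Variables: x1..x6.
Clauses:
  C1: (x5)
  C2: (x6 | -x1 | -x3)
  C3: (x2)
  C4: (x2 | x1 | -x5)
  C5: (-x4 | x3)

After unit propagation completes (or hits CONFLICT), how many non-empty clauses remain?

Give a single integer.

Answer: 2

Derivation:
unit clause [5] forces x5=T; simplify:
  drop -5 from [2, 1, -5] -> [2, 1]
  satisfied 1 clause(s); 4 remain; assigned so far: [5]
unit clause [2] forces x2=T; simplify:
  satisfied 2 clause(s); 2 remain; assigned so far: [2, 5]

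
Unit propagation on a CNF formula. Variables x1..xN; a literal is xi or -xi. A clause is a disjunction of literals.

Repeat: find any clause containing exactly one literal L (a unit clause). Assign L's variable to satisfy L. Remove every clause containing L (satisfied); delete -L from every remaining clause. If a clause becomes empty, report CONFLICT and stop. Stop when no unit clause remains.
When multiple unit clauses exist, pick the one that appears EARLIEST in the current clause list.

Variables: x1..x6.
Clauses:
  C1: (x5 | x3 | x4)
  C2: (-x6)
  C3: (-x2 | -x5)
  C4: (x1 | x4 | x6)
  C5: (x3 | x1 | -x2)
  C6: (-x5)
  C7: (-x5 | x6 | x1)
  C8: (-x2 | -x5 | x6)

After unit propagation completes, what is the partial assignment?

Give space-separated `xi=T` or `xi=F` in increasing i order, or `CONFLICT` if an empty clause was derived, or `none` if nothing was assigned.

unit clause [-6] forces x6=F; simplify:
  drop 6 from [1, 4, 6] -> [1, 4]
  drop 6 from [-5, 6, 1] -> [-5, 1]
  drop 6 from [-2, -5, 6] -> [-2, -5]
  satisfied 1 clause(s); 7 remain; assigned so far: [6]
unit clause [-5] forces x5=F; simplify:
  drop 5 from [5, 3, 4] -> [3, 4]
  satisfied 4 clause(s); 3 remain; assigned so far: [5, 6]

Answer: x5=F x6=F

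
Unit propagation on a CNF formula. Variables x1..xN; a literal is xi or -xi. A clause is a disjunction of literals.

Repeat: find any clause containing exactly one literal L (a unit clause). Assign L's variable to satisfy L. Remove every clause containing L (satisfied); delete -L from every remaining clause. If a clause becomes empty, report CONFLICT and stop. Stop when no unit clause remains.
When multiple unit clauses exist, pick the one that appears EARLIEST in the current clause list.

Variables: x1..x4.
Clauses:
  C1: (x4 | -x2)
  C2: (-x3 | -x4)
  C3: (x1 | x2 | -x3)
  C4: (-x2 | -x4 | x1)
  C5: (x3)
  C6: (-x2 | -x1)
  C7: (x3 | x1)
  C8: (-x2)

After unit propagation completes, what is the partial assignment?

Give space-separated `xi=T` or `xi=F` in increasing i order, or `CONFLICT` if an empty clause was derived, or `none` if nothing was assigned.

unit clause [3] forces x3=T; simplify:
  drop -3 from [-3, -4] -> [-4]
  drop -3 from [1, 2, -3] -> [1, 2]
  satisfied 2 clause(s); 6 remain; assigned so far: [3]
unit clause [-4] forces x4=F; simplify:
  drop 4 from [4, -2] -> [-2]
  satisfied 2 clause(s); 4 remain; assigned so far: [3, 4]
unit clause [-2] forces x2=F; simplify:
  drop 2 from [1, 2] -> [1]
  satisfied 3 clause(s); 1 remain; assigned so far: [2, 3, 4]
unit clause [1] forces x1=T; simplify:
  satisfied 1 clause(s); 0 remain; assigned so far: [1, 2, 3, 4]

Answer: x1=T x2=F x3=T x4=F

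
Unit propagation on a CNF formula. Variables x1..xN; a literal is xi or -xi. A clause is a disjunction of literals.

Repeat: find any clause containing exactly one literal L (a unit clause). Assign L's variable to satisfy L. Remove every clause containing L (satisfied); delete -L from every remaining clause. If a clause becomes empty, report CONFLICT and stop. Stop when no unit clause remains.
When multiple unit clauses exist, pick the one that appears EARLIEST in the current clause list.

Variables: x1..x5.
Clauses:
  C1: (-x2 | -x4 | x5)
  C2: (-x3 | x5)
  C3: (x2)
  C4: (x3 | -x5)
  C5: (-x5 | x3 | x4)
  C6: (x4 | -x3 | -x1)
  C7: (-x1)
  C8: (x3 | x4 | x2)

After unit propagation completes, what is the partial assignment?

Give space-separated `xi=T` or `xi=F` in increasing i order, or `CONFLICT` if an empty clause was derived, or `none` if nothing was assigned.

Answer: x1=F x2=T

Derivation:
unit clause [2] forces x2=T; simplify:
  drop -2 from [-2, -4, 5] -> [-4, 5]
  satisfied 2 clause(s); 6 remain; assigned so far: [2]
unit clause [-1] forces x1=F; simplify:
  satisfied 2 clause(s); 4 remain; assigned so far: [1, 2]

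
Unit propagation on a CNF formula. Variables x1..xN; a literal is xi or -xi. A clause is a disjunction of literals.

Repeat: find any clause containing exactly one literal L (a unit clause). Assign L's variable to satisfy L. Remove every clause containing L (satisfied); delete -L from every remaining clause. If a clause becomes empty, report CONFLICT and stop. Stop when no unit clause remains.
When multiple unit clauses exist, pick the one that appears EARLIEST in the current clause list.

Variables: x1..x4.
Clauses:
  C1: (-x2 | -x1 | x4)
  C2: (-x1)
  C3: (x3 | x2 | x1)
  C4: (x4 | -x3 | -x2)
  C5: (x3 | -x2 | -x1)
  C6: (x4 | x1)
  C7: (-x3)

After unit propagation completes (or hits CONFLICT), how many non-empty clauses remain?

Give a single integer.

Answer: 0

Derivation:
unit clause [-1] forces x1=F; simplify:
  drop 1 from [3, 2, 1] -> [3, 2]
  drop 1 from [4, 1] -> [4]
  satisfied 3 clause(s); 4 remain; assigned so far: [1]
unit clause [4] forces x4=T; simplify:
  satisfied 2 clause(s); 2 remain; assigned so far: [1, 4]
unit clause [-3] forces x3=F; simplify:
  drop 3 from [3, 2] -> [2]
  satisfied 1 clause(s); 1 remain; assigned so far: [1, 3, 4]
unit clause [2] forces x2=T; simplify:
  satisfied 1 clause(s); 0 remain; assigned so far: [1, 2, 3, 4]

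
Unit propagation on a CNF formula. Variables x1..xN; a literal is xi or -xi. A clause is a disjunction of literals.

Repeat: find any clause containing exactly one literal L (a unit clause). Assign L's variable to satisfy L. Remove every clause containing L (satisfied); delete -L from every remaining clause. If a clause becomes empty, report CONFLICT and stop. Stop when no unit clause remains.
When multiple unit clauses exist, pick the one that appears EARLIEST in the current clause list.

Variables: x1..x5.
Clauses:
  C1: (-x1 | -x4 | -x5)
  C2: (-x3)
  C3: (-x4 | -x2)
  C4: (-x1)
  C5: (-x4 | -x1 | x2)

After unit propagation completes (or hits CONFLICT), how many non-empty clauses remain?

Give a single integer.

Answer: 1

Derivation:
unit clause [-3] forces x3=F; simplify:
  satisfied 1 clause(s); 4 remain; assigned so far: [3]
unit clause [-1] forces x1=F; simplify:
  satisfied 3 clause(s); 1 remain; assigned so far: [1, 3]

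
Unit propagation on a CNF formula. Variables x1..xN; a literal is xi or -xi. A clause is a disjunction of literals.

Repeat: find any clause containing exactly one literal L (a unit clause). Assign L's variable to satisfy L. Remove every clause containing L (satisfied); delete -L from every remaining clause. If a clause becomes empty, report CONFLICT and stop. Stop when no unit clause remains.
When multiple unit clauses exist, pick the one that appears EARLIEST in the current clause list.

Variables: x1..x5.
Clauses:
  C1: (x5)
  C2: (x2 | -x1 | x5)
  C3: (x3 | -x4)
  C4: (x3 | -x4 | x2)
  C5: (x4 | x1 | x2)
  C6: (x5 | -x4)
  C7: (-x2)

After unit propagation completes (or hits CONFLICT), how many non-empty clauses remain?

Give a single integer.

Answer: 3

Derivation:
unit clause [5] forces x5=T; simplify:
  satisfied 3 clause(s); 4 remain; assigned so far: [5]
unit clause [-2] forces x2=F; simplify:
  drop 2 from [3, -4, 2] -> [3, -4]
  drop 2 from [4, 1, 2] -> [4, 1]
  satisfied 1 clause(s); 3 remain; assigned so far: [2, 5]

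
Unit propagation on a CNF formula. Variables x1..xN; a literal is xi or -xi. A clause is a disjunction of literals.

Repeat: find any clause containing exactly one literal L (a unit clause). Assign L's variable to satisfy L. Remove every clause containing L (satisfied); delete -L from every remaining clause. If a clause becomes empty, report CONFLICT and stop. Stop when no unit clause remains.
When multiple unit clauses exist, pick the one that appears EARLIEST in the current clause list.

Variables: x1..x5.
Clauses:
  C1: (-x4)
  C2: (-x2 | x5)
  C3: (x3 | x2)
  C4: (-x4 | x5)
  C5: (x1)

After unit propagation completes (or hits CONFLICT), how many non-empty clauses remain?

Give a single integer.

unit clause [-4] forces x4=F; simplify:
  satisfied 2 clause(s); 3 remain; assigned so far: [4]
unit clause [1] forces x1=T; simplify:
  satisfied 1 clause(s); 2 remain; assigned so far: [1, 4]

Answer: 2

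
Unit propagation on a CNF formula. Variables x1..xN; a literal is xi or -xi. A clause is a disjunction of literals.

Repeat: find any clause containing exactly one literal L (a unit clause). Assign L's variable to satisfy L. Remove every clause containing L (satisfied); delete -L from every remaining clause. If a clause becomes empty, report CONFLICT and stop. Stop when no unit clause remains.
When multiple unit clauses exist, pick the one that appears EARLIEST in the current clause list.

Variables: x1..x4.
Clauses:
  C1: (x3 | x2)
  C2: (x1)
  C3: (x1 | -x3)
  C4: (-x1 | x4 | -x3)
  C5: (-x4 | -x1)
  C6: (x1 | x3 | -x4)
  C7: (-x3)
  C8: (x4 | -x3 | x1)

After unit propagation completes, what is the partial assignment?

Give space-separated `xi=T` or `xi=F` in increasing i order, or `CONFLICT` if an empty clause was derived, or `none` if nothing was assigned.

unit clause [1] forces x1=T; simplify:
  drop -1 from [-1, 4, -3] -> [4, -3]
  drop -1 from [-4, -1] -> [-4]
  satisfied 4 clause(s); 4 remain; assigned so far: [1]
unit clause [-4] forces x4=F; simplify:
  drop 4 from [4, -3] -> [-3]
  satisfied 1 clause(s); 3 remain; assigned so far: [1, 4]
unit clause [-3] forces x3=F; simplify:
  drop 3 from [3, 2] -> [2]
  satisfied 2 clause(s); 1 remain; assigned so far: [1, 3, 4]
unit clause [2] forces x2=T; simplify:
  satisfied 1 clause(s); 0 remain; assigned so far: [1, 2, 3, 4]

Answer: x1=T x2=T x3=F x4=F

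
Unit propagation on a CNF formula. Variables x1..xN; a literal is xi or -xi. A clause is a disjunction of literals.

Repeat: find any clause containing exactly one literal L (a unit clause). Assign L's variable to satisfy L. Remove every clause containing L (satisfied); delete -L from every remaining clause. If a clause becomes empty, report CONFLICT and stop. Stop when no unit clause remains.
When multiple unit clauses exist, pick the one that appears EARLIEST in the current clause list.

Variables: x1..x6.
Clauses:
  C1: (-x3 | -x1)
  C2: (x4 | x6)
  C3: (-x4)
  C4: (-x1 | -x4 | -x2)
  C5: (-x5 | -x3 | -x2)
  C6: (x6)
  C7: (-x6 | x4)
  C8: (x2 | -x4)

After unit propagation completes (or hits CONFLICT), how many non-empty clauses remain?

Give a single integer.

Answer: 2

Derivation:
unit clause [-4] forces x4=F; simplify:
  drop 4 from [4, 6] -> [6]
  drop 4 from [-6, 4] -> [-6]
  satisfied 3 clause(s); 5 remain; assigned so far: [4]
unit clause [6] forces x6=T; simplify:
  drop -6 from [-6] -> [] (empty!)
  satisfied 2 clause(s); 3 remain; assigned so far: [4, 6]
CONFLICT (empty clause)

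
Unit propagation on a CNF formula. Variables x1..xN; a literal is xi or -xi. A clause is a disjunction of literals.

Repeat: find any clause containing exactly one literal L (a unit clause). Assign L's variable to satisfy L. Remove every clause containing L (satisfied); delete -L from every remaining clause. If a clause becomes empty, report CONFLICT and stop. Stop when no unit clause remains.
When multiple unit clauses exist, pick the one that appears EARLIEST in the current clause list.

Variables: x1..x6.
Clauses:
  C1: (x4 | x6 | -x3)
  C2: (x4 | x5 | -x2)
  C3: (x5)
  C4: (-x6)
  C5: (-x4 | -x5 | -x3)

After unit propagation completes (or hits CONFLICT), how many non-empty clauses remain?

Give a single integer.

Answer: 2

Derivation:
unit clause [5] forces x5=T; simplify:
  drop -5 from [-4, -5, -3] -> [-4, -3]
  satisfied 2 clause(s); 3 remain; assigned so far: [5]
unit clause [-6] forces x6=F; simplify:
  drop 6 from [4, 6, -3] -> [4, -3]
  satisfied 1 clause(s); 2 remain; assigned so far: [5, 6]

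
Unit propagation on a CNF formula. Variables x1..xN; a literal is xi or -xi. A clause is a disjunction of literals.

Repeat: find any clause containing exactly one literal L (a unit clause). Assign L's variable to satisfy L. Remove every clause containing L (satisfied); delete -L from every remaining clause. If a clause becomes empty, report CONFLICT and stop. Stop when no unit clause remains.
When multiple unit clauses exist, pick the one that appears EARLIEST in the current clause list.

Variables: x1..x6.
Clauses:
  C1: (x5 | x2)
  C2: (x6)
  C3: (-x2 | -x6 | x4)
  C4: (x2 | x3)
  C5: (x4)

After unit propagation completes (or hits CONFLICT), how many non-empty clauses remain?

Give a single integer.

Answer: 2

Derivation:
unit clause [6] forces x6=T; simplify:
  drop -6 from [-2, -6, 4] -> [-2, 4]
  satisfied 1 clause(s); 4 remain; assigned so far: [6]
unit clause [4] forces x4=T; simplify:
  satisfied 2 clause(s); 2 remain; assigned so far: [4, 6]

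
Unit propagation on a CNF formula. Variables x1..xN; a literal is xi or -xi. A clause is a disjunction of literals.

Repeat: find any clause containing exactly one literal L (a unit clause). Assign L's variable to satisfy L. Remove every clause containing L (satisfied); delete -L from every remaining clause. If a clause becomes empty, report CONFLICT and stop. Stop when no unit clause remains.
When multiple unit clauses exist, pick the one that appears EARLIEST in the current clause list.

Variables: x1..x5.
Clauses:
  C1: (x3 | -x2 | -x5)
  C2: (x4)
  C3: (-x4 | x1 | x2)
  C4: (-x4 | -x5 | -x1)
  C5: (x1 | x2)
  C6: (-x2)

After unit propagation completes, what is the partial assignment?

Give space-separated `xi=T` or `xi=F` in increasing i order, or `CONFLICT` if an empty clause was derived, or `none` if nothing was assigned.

unit clause [4] forces x4=T; simplify:
  drop -4 from [-4, 1, 2] -> [1, 2]
  drop -4 from [-4, -5, -1] -> [-5, -1]
  satisfied 1 clause(s); 5 remain; assigned so far: [4]
unit clause [-2] forces x2=F; simplify:
  drop 2 from [1, 2] -> [1]
  drop 2 from [1, 2] -> [1]
  satisfied 2 clause(s); 3 remain; assigned so far: [2, 4]
unit clause [1] forces x1=T; simplify:
  drop -1 from [-5, -1] -> [-5]
  satisfied 2 clause(s); 1 remain; assigned so far: [1, 2, 4]
unit clause [-5] forces x5=F; simplify:
  satisfied 1 clause(s); 0 remain; assigned so far: [1, 2, 4, 5]

Answer: x1=T x2=F x4=T x5=F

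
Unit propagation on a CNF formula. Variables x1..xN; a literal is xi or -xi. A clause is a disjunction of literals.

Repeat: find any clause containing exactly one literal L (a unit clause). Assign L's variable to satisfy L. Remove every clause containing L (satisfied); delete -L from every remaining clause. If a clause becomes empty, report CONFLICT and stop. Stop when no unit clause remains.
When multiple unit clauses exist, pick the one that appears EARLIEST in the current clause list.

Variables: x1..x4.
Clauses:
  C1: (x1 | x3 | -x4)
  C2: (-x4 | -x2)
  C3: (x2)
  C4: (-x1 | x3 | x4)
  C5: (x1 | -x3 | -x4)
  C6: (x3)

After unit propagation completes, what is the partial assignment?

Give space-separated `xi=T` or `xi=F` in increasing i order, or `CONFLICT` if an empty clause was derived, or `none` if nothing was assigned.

unit clause [2] forces x2=T; simplify:
  drop -2 from [-4, -2] -> [-4]
  satisfied 1 clause(s); 5 remain; assigned so far: [2]
unit clause [-4] forces x4=F; simplify:
  drop 4 from [-1, 3, 4] -> [-1, 3]
  satisfied 3 clause(s); 2 remain; assigned so far: [2, 4]
unit clause [3] forces x3=T; simplify:
  satisfied 2 clause(s); 0 remain; assigned so far: [2, 3, 4]

Answer: x2=T x3=T x4=F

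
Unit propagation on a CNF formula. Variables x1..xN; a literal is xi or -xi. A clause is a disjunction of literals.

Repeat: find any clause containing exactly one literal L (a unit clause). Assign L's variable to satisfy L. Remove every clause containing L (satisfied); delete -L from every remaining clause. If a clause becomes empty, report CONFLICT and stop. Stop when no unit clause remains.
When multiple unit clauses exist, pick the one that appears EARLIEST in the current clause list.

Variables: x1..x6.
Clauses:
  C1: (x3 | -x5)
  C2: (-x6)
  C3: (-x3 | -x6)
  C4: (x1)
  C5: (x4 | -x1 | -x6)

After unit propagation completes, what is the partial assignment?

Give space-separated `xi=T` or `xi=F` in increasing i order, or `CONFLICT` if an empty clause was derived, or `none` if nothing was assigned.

unit clause [-6] forces x6=F; simplify:
  satisfied 3 clause(s); 2 remain; assigned so far: [6]
unit clause [1] forces x1=T; simplify:
  satisfied 1 clause(s); 1 remain; assigned so far: [1, 6]

Answer: x1=T x6=F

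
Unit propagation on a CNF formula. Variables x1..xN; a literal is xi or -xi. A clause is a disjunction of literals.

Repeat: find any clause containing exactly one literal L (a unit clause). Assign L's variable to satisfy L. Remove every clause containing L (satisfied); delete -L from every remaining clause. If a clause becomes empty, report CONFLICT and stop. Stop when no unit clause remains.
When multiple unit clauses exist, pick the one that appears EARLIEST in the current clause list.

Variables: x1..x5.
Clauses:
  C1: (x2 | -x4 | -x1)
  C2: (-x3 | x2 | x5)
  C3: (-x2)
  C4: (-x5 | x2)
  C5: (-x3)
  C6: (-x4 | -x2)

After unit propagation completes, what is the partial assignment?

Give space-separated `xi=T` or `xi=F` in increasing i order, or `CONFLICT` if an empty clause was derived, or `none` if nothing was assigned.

unit clause [-2] forces x2=F; simplify:
  drop 2 from [2, -4, -1] -> [-4, -1]
  drop 2 from [-3, 2, 5] -> [-3, 5]
  drop 2 from [-5, 2] -> [-5]
  satisfied 2 clause(s); 4 remain; assigned so far: [2]
unit clause [-5] forces x5=F; simplify:
  drop 5 from [-3, 5] -> [-3]
  satisfied 1 clause(s); 3 remain; assigned so far: [2, 5]
unit clause [-3] forces x3=F; simplify:
  satisfied 2 clause(s); 1 remain; assigned so far: [2, 3, 5]

Answer: x2=F x3=F x5=F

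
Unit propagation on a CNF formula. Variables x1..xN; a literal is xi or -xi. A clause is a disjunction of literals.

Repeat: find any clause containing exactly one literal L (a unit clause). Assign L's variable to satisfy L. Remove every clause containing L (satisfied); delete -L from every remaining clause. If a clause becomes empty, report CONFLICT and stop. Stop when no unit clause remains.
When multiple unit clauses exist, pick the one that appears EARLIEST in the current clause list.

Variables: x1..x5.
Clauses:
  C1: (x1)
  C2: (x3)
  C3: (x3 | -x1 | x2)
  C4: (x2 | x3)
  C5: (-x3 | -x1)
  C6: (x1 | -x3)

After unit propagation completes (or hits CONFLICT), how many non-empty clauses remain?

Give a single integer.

unit clause [1] forces x1=T; simplify:
  drop -1 from [3, -1, 2] -> [3, 2]
  drop -1 from [-3, -1] -> [-3]
  satisfied 2 clause(s); 4 remain; assigned so far: [1]
unit clause [3] forces x3=T; simplify:
  drop -3 from [-3] -> [] (empty!)
  satisfied 3 clause(s); 1 remain; assigned so far: [1, 3]
CONFLICT (empty clause)

Answer: 0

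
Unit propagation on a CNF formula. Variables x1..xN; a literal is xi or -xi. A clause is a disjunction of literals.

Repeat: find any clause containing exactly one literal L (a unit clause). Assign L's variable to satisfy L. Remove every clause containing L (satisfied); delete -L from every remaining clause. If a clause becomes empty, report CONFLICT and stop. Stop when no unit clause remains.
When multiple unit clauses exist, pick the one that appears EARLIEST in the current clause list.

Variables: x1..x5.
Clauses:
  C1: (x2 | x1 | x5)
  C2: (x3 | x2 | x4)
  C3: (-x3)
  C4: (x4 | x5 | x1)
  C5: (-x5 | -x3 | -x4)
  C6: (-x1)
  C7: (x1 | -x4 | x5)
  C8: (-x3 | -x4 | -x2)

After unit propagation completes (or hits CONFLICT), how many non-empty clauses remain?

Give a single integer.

unit clause [-3] forces x3=F; simplify:
  drop 3 from [3, 2, 4] -> [2, 4]
  satisfied 3 clause(s); 5 remain; assigned so far: [3]
unit clause [-1] forces x1=F; simplify:
  drop 1 from [2, 1, 5] -> [2, 5]
  drop 1 from [4, 5, 1] -> [4, 5]
  drop 1 from [1, -4, 5] -> [-4, 5]
  satisfied 1 clause(s); 4 remain; assigned so far: [1, 3]

Answer: 4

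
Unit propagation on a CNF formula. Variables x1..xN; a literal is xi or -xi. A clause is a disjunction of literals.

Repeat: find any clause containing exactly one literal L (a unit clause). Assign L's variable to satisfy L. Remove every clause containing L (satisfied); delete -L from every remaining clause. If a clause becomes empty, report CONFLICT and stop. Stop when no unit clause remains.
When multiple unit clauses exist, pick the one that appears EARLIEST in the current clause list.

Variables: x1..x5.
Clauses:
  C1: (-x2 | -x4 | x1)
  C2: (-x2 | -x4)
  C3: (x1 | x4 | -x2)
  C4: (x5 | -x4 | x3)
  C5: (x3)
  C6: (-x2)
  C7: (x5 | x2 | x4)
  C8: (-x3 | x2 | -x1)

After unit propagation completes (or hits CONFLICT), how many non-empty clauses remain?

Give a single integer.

unit clause [3] forces x3=T; simplify:
  drop -3 from [-3, 2, -1] -> [2, -1]
  satisfied 2 clause(s); 6 remain; assigned so far: [3]
unit clause [-2] forces x2=F; simplify:
  drop 2 from [5, 2, 4] -> [5, 4]
  drop 2 from [2, -1] -> [-1]
  satisfied 4 clause(s); 2 remain; assigned so far: [2, 3]
unit clause [-1] forces x1=F; simplify:
  satisfied 1 clause(s); 1 remain; assigned so far: [1, 2, 3]

Answer: 1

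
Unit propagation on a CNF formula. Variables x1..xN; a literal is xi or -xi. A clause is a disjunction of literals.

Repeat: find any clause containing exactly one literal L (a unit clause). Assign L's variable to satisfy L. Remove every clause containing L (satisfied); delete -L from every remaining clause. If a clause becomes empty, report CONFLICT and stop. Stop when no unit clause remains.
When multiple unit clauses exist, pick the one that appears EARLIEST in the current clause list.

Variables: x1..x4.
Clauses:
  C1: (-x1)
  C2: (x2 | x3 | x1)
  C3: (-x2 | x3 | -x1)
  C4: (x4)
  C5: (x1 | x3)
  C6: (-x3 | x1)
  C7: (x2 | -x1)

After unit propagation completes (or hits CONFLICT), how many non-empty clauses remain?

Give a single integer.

unit clause [-1] forces x1=F; simplify:
  drop 1 from [2, 3, 1] -> [2, 3]
  drop 1 from [1, 3] -> [3]
  drop 1 from [-3, 1] -> [-3]
  satisfied 3 clause(s); 4 remain; assigned so far: [1]
unit clause [4] forces x4=T; simplify:
  satisfied 1 clause(s); 3 remain; assigned so far: [1, 4]
unit clause [3] forces x3=T; simplify:
  drop -3 from [-3] -> [] (empty!)
  satisfied 2 clause(s); 1 remain; assigned so far: [1, 3, 4]
CONFLICT (empty clause)

Answer: 0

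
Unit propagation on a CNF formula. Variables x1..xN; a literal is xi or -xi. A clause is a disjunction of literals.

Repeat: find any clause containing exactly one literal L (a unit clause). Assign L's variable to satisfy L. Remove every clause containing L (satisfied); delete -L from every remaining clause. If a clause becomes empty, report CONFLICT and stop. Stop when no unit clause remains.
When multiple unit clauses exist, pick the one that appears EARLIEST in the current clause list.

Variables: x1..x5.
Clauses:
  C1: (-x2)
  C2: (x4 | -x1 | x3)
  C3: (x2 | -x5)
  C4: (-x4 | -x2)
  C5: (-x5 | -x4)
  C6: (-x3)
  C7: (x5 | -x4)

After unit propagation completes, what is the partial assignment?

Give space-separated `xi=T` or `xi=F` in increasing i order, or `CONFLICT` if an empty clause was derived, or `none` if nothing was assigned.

Answer: x1=F x2=F x3=F x4=F x5=F

Derivation:
unit clause [-2] forces x2=F; simplify:
  drop 2 from [2, -5] -> [-5]
  satisfied 2 clause(s); 5 remain; assigned so far: [2]
unit clause [-5] forces x5=F; simplify:
  drop 5 from [5, -4] -> [-4]
  satisfied 2 clause(s); 3 remain; assigned so far: [2, 5]
unit clause [-3] forces x3=F; simplify:
  drop 3 from [4, -1, 3] -> [4, -1]
  satisfied 1 clause(s); 2 remain; assigned so far: [2, 3, 5]
unit clause [-4] forces x4=F; simplify:
  drop 4 from [4, -1] -> [-1]
  satisfied 1 clause(s); 1 remain; assigned so far: [2, 3, 4, 5]
unit clause [-1] forces x1=F; simplify:
  satisfied 1 clause(s); 0 remain; assigned so far: [1, 2, 3, 4, 5]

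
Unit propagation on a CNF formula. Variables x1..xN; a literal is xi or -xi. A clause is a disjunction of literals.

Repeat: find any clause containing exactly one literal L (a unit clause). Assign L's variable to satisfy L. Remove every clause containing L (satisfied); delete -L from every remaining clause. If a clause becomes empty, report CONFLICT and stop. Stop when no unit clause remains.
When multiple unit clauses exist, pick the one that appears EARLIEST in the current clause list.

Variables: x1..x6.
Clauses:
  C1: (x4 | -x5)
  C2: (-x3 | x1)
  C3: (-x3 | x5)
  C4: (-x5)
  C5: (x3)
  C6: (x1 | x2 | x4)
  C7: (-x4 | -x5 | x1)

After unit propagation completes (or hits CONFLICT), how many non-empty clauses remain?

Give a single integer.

unit clause [-5] forces x5=F; simplify:
  drop 5 from [-3, 5] -> [-3]
  satisfied 3 clause(s); 4 remain; assigned so far: [5]
unit clause [-3] forces x3=F; simplify:
  drop 3 from [3] -> [] (empty!)
  satisfied 2 clause(s); 2 remain; assigned so far: [3, 5]
CONFLICT (empty clause)

Answer: 1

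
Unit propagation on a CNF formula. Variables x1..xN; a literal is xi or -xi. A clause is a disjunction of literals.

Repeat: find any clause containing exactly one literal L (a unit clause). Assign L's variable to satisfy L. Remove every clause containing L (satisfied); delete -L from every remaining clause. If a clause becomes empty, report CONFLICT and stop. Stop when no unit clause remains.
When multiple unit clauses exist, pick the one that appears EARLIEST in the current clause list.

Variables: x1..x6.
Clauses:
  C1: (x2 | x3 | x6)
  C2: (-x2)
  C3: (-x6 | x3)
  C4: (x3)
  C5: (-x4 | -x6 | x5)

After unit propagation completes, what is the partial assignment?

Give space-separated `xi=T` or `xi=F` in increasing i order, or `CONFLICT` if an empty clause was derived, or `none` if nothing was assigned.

Answer: x2=F x3=T

Derivation:
unit clause [-2] forces x2=F; simplify:
  drop 2 from [2, 3, 6] -> [3, 6]
  satisfied 1 clause(s); 4 remain; assigned so far: [2]
unit clause [3] forces x3=T; simplify:
  satisfied 3 clause(s); 1 remain; assigned so far: [2, 3]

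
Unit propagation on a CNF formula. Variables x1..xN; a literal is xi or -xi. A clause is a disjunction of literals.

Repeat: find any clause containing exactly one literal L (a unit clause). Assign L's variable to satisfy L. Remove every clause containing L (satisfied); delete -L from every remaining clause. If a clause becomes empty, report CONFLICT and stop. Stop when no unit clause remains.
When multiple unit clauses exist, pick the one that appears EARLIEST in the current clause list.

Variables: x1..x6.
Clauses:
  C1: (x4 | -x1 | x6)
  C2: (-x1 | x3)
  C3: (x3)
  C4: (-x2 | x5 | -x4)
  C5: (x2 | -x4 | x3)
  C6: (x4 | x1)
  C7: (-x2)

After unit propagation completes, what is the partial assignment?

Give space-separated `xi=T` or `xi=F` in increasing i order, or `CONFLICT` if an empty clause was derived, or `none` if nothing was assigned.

Answer: x2=F x3=T

Derivation:
unit clause [3] forces x3=T; simplify:
  satisfied 3 clause(s); 4 remain; assigned so far: [3]
unit clause [-2] forces x2=F; simplify:
  satisfied 2 clause(s); 2 remain; assigned so far: [2, 3]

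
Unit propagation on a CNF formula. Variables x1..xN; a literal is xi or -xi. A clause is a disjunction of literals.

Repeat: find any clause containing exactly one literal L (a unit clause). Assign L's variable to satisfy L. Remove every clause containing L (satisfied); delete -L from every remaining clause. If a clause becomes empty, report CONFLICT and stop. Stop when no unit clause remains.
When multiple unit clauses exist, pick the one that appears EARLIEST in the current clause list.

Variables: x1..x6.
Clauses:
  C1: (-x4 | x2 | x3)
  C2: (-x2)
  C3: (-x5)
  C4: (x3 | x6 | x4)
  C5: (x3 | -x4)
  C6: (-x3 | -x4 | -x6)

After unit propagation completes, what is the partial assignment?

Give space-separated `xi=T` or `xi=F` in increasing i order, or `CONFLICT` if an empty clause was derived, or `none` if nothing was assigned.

Answer: x2=F x5=F

Derivation:
unit clause [-2] forces x2=F; simplify:
  drop 2 from [-4, 2, 3] -> [-4, 3]
  satisfied 1 clause(s); 5 remain; assigned so far: [2]
unit clause [-5] forces x5=F; simplify:
  satisfied 1 clause(s); 4 remain; assigned so far: [2, 5]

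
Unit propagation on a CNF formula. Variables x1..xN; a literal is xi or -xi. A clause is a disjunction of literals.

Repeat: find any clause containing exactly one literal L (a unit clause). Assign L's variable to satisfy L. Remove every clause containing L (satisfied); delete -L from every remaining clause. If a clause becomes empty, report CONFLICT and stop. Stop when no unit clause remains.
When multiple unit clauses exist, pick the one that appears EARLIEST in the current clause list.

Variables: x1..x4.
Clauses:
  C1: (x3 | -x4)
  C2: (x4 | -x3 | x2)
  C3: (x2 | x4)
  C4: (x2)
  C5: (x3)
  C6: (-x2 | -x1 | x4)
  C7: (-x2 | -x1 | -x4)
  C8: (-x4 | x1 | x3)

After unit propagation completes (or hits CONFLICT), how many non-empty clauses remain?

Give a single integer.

Answer: 2

Derivation:
unit clause [2] forces x2=T; simplify:
  drop -2 from [-2, -1, 4] -> [-1, 4]
  drop -2 from [-2, -1, -4] -> [-1, -4]
  satisfied 3 clause(s); 5 remain; assigned so far: [2]
unit clause [3] forces x3=T; simplify:
  satisfied 3 clause(s); 2 remain; assigned so far: [2, 3]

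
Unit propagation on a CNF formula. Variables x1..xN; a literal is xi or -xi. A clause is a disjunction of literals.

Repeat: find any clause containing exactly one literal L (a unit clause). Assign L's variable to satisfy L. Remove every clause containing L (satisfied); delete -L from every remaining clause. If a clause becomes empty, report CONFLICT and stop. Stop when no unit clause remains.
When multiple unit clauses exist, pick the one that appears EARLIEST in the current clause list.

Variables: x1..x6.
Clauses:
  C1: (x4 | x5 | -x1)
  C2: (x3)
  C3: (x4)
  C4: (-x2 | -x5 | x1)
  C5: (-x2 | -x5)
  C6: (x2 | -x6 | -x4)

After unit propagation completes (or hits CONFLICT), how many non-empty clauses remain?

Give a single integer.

unit clause [3] forces x3=T; simplify:
  satisfied 1 clause(s); 5 remain; assigned so far: [3]
unit clause [4] forces x4=T; simplify:
  drop -4 from [2, -6, -4] -> [2, -6]
  satisfied 2 clause(s); 3 remain; assigned so far: [3, 4]

Answer: 3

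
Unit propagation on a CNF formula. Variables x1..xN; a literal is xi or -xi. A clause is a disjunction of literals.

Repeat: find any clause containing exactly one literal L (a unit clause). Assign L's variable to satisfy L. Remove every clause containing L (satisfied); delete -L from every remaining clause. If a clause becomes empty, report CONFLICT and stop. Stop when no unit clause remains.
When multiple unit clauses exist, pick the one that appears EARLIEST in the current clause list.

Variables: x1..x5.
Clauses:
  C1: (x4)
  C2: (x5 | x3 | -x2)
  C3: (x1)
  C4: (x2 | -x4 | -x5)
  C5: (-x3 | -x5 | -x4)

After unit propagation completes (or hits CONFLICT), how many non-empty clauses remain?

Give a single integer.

unit clause [4] forces x4=T; simplify:
  drop -4 from [2, -4, -5] -> [2, -5]
  drop -4 from [-3, -5, -4] -> [-3, -5]
  satisfied 1 clause(s); 4 remain; assigned so far: [4]
unit clause [1] forces x1=T; simplify:
  satisfied 1 clause(s); 3 remain; assigned so far: [1, 4]

Answer: 3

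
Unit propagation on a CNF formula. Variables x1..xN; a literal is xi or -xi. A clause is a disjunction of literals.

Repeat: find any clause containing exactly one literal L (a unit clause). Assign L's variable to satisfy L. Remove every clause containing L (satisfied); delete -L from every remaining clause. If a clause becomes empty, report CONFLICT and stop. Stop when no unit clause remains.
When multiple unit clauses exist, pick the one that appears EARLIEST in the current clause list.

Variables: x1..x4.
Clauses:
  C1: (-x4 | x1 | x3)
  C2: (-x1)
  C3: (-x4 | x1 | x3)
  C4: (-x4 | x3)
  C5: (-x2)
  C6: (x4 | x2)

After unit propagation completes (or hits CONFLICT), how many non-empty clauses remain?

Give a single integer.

Answer: 0

Derivation:
unit clause [-1] forces x1=F; simplify:
  drop 1 from [-4, 1, 3] -> [-4, 3]
  drop 1 from [-4, 1, 3] -> [-4, 3]
  satisfied 1 clause(s); 5 remain; assigned so far: [1]
unit clause [-2] forces x2=F; simplify:
  drop 2 from [4, 2] -> [4]
  satisfied 1 clause(s); 4 remain; assigned so far: [1, 2]
unit clause [4] forces x4=T; simplify:
  drop -4 from [-4, 3] -> [3]
  drop -4 from [-4, 3] -> [3]
  drop -4 from [-4, 3] -> [3]
  satisfied 1 clause(s); 3 remain; assigned so far: [1, 2, 4]
unit clause [3] forces x3=T; simplify:
  satisfied 3 clause(s); 0 remain; assigned so far: [1, 2, 3, 4]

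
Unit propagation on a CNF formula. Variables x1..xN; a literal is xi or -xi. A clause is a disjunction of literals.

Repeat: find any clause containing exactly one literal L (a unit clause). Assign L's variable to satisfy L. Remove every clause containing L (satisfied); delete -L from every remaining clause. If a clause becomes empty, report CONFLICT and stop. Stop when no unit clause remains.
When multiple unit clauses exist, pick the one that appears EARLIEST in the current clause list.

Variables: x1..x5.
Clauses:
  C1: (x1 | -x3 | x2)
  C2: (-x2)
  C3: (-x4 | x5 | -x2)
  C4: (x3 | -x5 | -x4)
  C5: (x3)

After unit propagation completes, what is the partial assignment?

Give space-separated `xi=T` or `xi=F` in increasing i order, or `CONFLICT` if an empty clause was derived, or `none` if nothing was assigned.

Answer: x1=T x2=F x3=T

Derivation:
unit clause [-2] forces x2=F; simplify:
  drop 2 from [1, -3, 2] -> [1, -3]
  satisfied 2 clause(s); 3 remain; assigned so far: [2]
unit clause [3] forces x3=T; simplify:
  drop -3 from [1, -3] -> [1]
  satisfied 2 clause(s); 1 remain; assigned so far: [2, 3]
unit clause [1] forces x1=T; simplify:
  satisfied 1 clause(s); 0 remain; assigned so far: [1, 2, 3]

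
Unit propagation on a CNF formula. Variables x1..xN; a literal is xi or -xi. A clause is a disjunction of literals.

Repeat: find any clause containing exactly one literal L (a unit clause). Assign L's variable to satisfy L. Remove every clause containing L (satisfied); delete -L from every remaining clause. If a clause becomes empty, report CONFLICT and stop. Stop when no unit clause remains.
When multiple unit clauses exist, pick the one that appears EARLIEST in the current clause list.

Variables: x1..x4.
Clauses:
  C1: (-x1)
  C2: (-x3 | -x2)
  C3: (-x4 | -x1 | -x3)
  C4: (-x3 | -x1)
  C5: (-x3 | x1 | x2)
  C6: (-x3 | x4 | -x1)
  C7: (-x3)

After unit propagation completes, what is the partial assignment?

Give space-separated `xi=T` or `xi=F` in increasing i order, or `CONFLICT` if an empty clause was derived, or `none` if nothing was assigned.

Answer: x1=F x3=F

Derivation:
unit clause [-1] forces x1=F; simplify:
  drop 1 from [-3, 1, 2] -> [-3, 2]
  satisfied 4 clause(s); 3 remain; assigned so far: [1]
unit clause [-3] forces x3=F; simplify:
  satisfied 3 clause(s); 0 remain; assigned so far: [1, 3]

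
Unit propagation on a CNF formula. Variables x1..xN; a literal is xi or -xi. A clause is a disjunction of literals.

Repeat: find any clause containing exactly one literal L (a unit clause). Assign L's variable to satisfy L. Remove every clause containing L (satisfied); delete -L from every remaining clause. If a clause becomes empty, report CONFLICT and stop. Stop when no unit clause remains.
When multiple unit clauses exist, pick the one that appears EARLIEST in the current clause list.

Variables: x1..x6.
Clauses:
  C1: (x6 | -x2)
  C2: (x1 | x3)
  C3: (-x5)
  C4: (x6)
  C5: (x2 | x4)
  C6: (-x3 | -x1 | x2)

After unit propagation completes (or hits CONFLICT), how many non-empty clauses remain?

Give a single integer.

Answer: 3

Derivation:
unit clause [-5] forces x5=F; simplify:
  satisfied 1 clause(s); 5 remain; assigned so far: [5]
unit clause [6] forces x6=T; simplify:
  satisfied 2 clause(s); 3 remain; assigned so far: [5, 6]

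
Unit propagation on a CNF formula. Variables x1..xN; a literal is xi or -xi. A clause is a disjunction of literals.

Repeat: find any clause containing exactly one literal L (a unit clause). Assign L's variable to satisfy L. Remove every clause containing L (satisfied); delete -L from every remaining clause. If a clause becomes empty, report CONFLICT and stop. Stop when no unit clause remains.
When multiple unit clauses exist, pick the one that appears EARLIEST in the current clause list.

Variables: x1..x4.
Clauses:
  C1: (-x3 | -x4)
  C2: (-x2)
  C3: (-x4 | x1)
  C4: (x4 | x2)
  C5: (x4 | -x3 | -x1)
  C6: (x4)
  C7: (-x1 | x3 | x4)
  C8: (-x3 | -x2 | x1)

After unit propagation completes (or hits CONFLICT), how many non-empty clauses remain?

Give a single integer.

unit clause [-2] forces x2=F; simplify:
  drop 2 from [4, 2] -> [4]
  satisfied 2 clause(s); 6 remain; assigned so far: [2]
unit clause [4] forces x4=T; simplify:
  drop -4 from [-3, -4] -> [-3]
  drop -4 from [-4, 1] -> [1]
  satisfied 4 clause(s); 2 remain; assigned so far: [2, 4]
unit clause [-3] forces x3=F; simplify:
  satisfied 1 clause(s); 1 remain; assigned so far: [2, 3, 4]
unit clause [1] forces x1=T; simplify:
  satisfied 1 clause(s); 0 remain; assigned so far: [1, 2, 3, 4]

Answer: 0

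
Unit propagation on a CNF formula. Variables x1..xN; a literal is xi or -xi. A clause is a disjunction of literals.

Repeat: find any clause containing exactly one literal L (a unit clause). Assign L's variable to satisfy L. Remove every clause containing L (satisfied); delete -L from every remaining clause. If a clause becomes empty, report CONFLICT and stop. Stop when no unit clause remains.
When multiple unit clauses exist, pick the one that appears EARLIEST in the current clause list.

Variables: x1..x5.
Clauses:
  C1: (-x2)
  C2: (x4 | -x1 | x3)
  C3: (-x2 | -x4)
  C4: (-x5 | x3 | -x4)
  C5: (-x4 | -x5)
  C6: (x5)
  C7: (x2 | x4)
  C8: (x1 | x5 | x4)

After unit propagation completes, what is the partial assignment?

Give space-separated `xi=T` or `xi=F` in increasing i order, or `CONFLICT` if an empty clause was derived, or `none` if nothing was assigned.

unit clause [-2] forces x2=F; simplify:
  drop 2 from [2, 4] -> [4]
  satisfied 2 clause(s); 6 remain; assigned so far: [2]
unit clause [5] forces x5=T; simplify:
  drop -5 from [-5, 3, -4] -> [3, -4]
  drop -5 from [-4, -5] -> [-4]
  satisfied 2 clause(s); 4 remain; assigned so far: [2, 5]
unit clause [-4] forces x4=F; simplify:
  drop 4 from [4, -1, 3] -> [-1, 3]
  drop 4 from [4] -> [] (empty!)
  satisfied 2 clause(s); 2 remain; assigned so far: [2, 4, 5]
CONFLICT (empty clause)

Answer: CONFLICT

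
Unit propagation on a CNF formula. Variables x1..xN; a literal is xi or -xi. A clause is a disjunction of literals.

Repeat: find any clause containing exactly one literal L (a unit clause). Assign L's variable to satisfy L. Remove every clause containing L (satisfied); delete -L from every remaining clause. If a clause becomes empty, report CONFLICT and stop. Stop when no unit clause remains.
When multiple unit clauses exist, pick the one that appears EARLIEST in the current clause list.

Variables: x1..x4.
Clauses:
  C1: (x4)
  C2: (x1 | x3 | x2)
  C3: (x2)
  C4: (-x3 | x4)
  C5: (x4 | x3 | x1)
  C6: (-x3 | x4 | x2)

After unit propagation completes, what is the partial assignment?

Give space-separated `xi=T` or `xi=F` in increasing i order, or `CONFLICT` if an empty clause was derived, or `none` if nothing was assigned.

Answer: x2=T x4=T

Derivation:
unit clause [4] forces x4=T; simplify:
  satisfied 4 clause(s); 2 remain; assigned so far: [4]
unit clause [2] forces x2=T; simplify:
  satisfied 2 clause(s); 0 remain; assigned so far: [2, 4]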